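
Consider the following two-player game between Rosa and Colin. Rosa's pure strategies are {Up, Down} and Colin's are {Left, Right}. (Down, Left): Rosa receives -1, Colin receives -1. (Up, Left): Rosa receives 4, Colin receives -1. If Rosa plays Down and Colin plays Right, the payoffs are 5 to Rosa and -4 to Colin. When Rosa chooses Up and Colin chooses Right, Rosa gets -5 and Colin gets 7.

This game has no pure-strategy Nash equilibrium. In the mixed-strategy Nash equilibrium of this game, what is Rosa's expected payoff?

In a mixed equilibrium Rosa is indifferent between Up and Down; this condition fixes q.
  Rosa's payoff to Up: q·4 + (1−q)·(-5) = 9q - 5
  Rosa's payoff to Down: q·(-1) + (1−q)·5 = -6q + 5
  9q - 5 = -6q + 5  ⇒  15q = 10  ⇒  q = 2/3.
At equilibrium Rosa is indifferent across rows, so Rosa's payoff equals the payoff from Up: (2/3)·4 + (1/3)·(-5) = 1.

1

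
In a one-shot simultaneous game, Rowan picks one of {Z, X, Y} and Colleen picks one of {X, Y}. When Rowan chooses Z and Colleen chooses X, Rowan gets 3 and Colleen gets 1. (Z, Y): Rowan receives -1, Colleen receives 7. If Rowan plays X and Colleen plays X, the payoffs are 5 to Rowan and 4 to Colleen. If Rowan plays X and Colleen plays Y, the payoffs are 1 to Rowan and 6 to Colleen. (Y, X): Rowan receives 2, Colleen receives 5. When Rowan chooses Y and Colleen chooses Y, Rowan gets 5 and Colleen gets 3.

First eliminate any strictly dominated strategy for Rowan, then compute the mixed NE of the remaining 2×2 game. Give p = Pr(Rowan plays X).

Rowan's strategy Z is strictly dominated by X: 5 > 3 and 1 > -1. Eliminate Z.
Colleen's indifference between X and Y determines Rowan's mixing probability p:
  Colleen's payoff to X: p·4 + (1−p)·5 = -p + 5
  Colleen's payoff to Y: p·6 + (1−p)·3 = 3p + 3
  -p + 5 = 3p + 3  ⇒  -4p = -2  ⇒  p = 1/2.

p = 1/2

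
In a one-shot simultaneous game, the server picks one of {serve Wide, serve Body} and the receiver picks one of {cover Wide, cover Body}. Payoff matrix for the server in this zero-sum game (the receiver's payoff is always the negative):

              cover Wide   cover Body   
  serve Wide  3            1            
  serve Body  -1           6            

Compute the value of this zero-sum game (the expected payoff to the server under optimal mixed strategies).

v = 19/9

In a mixed equilibrium the server is indifferent between serve Wide and serve Body; this condition fixes q.
  the server's payoff to serve Wide: q·3 + (1−q)·1 = 2q + 1
  the server's payoff to serve Body: q·(-1) + (1−q)·6 = -7q + 6
  2q + 1 = -7q + 6  ⇒  9q = 5  ⇒  q = 5/9.
The value is the server's expected payoff against this mix (using serve Wide): (5/9)·3 + (4/9)·1 = 19/9.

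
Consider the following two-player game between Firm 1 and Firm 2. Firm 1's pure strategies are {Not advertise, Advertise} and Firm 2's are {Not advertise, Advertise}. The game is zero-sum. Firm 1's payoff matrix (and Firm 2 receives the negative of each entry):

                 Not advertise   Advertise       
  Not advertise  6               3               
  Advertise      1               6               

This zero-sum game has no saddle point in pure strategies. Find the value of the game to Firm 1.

Set Firm 1's expected payoff from Not advertise equal to that from Advertise:
  Firm 1's expected payoff from Not advertise: q·6 + (1−q)·3 = 3q + 3
  Firm 1's expected payoff from Advertise: q·1 + (1−q)·6 = -5q + 6
  3q + 3 = -5q + 6  ⇒  8q = 3  ⇒  q = 3/8.
The value is Firm 1's expected payoff against this mix (using Not advertise): (3/8)·6 + (5/8)·3 = 33/8.

v = 33/8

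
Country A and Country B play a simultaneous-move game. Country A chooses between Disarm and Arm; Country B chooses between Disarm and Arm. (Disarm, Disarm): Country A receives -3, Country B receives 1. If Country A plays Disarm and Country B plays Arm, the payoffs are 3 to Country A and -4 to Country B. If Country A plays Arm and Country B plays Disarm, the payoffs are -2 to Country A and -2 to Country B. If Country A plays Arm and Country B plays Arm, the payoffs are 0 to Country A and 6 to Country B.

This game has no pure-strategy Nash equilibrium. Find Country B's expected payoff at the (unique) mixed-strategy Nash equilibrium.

-2/13

Country B's indifference between Disarm and Arm determines Country A's mixing probability p:
  Country B's expected payoff from Disarm: p·1 + (1−p)·(-2) = 3p - 2
  Country B's expected payoff from Arm: p·(-4) + (1−p)·6 = -10p + 6
  3p - 2 = -10p + 6  ⇒  13p = 8  ⇒  p = 8/13.
At equilibrium Country B is indifferent across columns, so Country B's payoff equals the payoff from Disarm: (8/13)·1 + (5/13)·(-2) = -2/13.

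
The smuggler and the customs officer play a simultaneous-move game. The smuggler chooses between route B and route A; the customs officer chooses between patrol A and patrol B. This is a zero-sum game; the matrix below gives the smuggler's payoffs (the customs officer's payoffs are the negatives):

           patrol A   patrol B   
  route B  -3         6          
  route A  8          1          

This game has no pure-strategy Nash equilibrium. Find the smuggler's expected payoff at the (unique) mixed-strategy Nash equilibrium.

51/16

For the smuggler to be willing to mix, the smuggler must be indifferent between route B and route A, which pins down the customs officer's mix.
  the smuggler's payoff to route B: q·(-3) + (1−q)·6 = -9q + 6
  the smuggler's payoff to route A: q·8 + (1−q)·1 = 7q + 1
  -9q + 6 = 7q + 1  ⇒  -16q = -5  ⇒  q = 5/16.
At equilibrium the smuggler is indifferent across rows, so the smuggler's payoff equals the payoff from route B: (5/16)·(-3) + (11/16)·6 = 51/16.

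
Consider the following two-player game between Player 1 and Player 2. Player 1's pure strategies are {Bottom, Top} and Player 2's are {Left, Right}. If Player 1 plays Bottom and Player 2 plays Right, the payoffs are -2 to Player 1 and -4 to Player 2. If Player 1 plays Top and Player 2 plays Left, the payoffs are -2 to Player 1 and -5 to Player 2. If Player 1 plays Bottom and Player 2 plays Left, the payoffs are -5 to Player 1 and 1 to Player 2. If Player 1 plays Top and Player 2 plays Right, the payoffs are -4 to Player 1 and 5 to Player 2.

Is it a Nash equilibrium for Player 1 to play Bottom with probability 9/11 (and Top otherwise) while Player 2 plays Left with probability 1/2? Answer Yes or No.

Given Player 1's mix p = 9/11, Player 2's payoff from Left is -1/11 but from Right is -26/11. Player 2 strictly prefers Left, so Player 2 would not mix.
So the proposed profile is not a Nash equilibrium.

No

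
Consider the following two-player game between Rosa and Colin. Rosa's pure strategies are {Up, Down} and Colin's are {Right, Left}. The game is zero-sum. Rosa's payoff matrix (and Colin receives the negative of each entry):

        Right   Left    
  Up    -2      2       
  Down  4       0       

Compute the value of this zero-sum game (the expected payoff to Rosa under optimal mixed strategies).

v = 1

Colin's mix must leave Rosa indifferent between Up and Down.
  Rosa's payoff from Up: q·(-2) + (1−q)·2 = -4q + 2
  Rosa's payoff from Down: q·4 + (1−q)·0 = 4q
  -4q + 2 = 4q  ⇒  -8q = -2  ⇒  q = 1/4.
The value is Rosa's expected payoff against this mix (using Up): (1/4)·(-2) + (3/4)·2 = 1.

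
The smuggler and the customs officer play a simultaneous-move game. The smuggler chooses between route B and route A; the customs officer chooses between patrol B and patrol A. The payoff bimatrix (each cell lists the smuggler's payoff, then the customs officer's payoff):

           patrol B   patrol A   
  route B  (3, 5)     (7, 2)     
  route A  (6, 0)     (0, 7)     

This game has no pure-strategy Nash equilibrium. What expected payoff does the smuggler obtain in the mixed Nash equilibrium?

21/5

Set the smuggler's expected payoff from route B equal to that from route A:
  the smuggler's expected payoff from route B: q·3 + (1−q)·7 = -4q + 7
  the smuggler's expected payoff from route A: q·6 + (1−q)·0 = 6q
  -4q + 7 = 6q  ⇒  -10q = -7  ⇒  q = 7/10.
At equilibrium the smuggler is indifferent across rows, so the smuggler's payoff equals the payoff from route B: (7/10)·3 + (3/10)·7 = 21/5.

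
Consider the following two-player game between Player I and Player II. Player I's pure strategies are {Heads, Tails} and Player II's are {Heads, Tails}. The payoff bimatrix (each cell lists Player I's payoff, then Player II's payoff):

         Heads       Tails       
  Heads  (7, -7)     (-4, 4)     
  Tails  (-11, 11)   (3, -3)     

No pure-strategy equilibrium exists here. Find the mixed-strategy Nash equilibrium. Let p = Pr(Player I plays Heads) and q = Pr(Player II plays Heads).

p = 14/25, q = 7/25

In a mixed equilibrium Player II is indifferent between Heads and Tails; this condition fixes p.
  Player II's payoff to Heads: p·(-7) + (1−p)·11 = -18p + 11
  Player II's payoff to Tails: p·4 + (1−p)·(-3) = 7p - 3
  -18p + 11 = 7p - 3  ⇒  -25p = -14  ⇒  p = 14/25.
Player I's indifference between Heads and Tails determines Player II's mixing probability q:
  Player I's payoff to Heads: q·7 + (1−q)·(-4) = 11q - 4
  Player I's payoff to Tails: q·(-11) + (1−q)·3 = -14q + 3
  11q - 4 = -14q + 3  ⇒  25q = 7  ⇒  q = 7/25.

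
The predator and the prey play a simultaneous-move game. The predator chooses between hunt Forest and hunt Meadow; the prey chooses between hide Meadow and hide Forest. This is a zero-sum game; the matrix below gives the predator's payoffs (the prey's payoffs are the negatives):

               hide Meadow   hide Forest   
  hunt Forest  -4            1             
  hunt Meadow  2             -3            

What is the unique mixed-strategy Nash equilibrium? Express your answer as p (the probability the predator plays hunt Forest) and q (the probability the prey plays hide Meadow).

Set the prey's expected payoff from hide Meadow equal to that from hide Forest:
  the prey's payoff to hide Meadow: p·4 + (1−p)·(-2) = 6p - 2
  the prey's payoff to hide Forest: p·(-1) + (1−p)·3 = -4p + 3
  6p - 2 = -4p + 3  ⇒  10p = 5  ⇒  p = 1/2.
The predator's indifference between hunt Forest and hunt Meadow determines the prey's mixing probability q:
  the predator's payoff from hunt Forest: q·(-4) + (1−q)·1 = -5q + 1
  the predator's payoff from hunt Meadow: q·2 + (1−q)·(-3) = 5q - 3
  -5q + 1 = 5q - 3  ⇒  -10q = -4  ⇒  q = 2/5.

p = 1/2, q = 2/5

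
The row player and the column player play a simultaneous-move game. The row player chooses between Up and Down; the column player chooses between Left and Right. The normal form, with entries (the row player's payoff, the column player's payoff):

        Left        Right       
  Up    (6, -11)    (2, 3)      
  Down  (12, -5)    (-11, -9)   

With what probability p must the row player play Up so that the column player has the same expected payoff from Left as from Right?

p = 2/9

The row player's mix must leave the column player indifferent between Left and Right.
  the column player's payoff from Left: p·(-11) + (1−p)·(-5) = -6p - 5
  the column player's payoff from Right: p·3 + (1−p)·(-9) = 12p - 9
  -6p - 5 = 12p - 9  ⇒  -18p = -4  ⇒  p = 2/9.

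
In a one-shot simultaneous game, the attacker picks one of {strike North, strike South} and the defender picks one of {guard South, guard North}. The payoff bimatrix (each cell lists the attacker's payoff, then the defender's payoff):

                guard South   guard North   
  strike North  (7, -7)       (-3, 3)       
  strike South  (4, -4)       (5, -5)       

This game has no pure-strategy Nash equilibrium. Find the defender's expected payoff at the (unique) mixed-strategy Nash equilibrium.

Set the defender's expected payoff from guard South equal to that from guard North:
  the defender's payoff from guard South: p·(-7) + (1−p)·(-4) = -3p - 4
  the defender's payoff from guard North: p·3 + (1−p)·(-5) = 8p - 5
  -3p - 4 = 8p - 5  ⇒  -11p = -1  ⇒  p = 1/11.
At equilibrium the defender is indifferent across columns, so the defender's payoff equals the payoff from guard South: (1/11)·(-7) + (10/11)·(-4) = -47/11.

-47/11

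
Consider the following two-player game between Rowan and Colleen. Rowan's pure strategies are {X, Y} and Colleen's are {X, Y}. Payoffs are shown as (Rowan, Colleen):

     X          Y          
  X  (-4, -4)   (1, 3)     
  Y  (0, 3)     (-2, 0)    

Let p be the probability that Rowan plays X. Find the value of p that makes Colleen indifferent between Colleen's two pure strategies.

For Colleen to be willing to mix, Colleen must be indifferent between X and Y, which pins down Rowan's mix.
  Colleen's payoff from X: p·(-4) + (1−p)·3 = -7p + 3
  Colleen's payoff from Y: p·3 + (1−p)·0 = 3p
  -7p + 3 = 3p  ⇒  -10p = -3  ⇒  p = 3/10.

p = 3/10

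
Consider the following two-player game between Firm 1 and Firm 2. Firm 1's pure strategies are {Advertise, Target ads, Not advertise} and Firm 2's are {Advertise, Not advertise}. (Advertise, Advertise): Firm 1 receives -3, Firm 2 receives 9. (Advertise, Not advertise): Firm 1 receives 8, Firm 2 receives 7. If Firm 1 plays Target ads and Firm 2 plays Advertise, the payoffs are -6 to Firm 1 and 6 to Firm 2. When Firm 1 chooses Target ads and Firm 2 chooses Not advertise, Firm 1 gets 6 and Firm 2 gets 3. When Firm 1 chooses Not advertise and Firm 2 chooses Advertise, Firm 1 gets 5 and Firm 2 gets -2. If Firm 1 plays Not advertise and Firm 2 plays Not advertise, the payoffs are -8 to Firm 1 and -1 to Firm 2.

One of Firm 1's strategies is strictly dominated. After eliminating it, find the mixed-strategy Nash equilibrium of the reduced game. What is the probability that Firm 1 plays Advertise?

Firm 1's strategy Target ads is strictly dominated by Advertise: -3 > -6 and 8 > 6. Eliminate Target ads.
Firm 2's indifference between Advertise and Not advertise determines Firm 1's mixing probability p:
  Firm 2's payoff to Advertise: p·9 + (1−p)·(-2) = 11p - 2
  Firm 2's payoff to Not advertise: p·7 + (1−p)·(-1) = 8p - 1
  11p - 2 = 8p - 1  ⇒  3p = 1  ⇒  p = 1/3.

p = 1/3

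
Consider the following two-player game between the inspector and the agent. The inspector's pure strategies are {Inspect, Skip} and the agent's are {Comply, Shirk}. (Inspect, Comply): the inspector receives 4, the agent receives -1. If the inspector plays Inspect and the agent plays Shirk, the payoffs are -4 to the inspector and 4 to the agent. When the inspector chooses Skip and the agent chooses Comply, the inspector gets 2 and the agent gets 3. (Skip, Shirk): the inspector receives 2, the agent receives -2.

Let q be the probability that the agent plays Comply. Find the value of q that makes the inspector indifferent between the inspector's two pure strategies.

The agent's mix must leave the inspector indifferent between Inspect and Skip.
  the inspector's expected payoff from Inspect: q·4 + (1−q)·(-4) = 8q - 4
  the inspector's expected payoff from Skip: q·2 + (1−q)·2 = 2
  8q - 4 = 2  ⇒  8q = 6  ⇒  q = 3/4.

q = 3/4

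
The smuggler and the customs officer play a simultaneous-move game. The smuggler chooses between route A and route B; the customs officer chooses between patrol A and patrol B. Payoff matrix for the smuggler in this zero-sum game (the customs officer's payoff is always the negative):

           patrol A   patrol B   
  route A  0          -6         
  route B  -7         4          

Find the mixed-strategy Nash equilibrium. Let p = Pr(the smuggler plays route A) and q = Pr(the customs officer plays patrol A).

The smuggler's mix must leave the customs officer indifferent between patrol A and patrol B.
  the customs officer's payoff from patrol A: p·0 + (1−p)·7 = -7p + 7
  the customs officer's payoff from patrol B: p·6 + (1−p)·(-4) = 10p - 4
  -7p + 7 = 10p - 4  ⇒  -17p = -11  ⇒  p = 11/17.
The customs officer's mix must leave the smuggler indifferent between route A and route B.
  the smuggler's payoff to route A: q·0 + (1−q)·(-6) = 6q - 6
  the smuggler's payoff to route B: q·(-7) + (1−q)·4 = -11q + 4
  6q - 6 = -11q + 4  ⇒  17q = 10  ⇒  q = 10/17.

p = 11/17, q = 10/17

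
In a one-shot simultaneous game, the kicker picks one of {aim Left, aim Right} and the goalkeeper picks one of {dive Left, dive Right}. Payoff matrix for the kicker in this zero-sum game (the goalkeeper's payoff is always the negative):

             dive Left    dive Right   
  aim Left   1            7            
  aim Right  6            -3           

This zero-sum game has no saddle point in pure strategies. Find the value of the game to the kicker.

The kicker's indifference between aim Left and aim Right determines the goalkeeper's mixing probability q:
  the kicker's expected payoff from aim Left: q·1 + (1−q)·7 = -6q + 7
  the kicker's expected payoff from aim Right: q·6 + (1−q)·(-3) = 9q - 3
  -6q + 7 = 9q - 3  ⇒  -15q = -10  ⇒  q = 2/3.
The value is the kicker's expected payoff against this mix (using aim Left): (2/3)·1 + (1/3)·7 = 3.

v = 3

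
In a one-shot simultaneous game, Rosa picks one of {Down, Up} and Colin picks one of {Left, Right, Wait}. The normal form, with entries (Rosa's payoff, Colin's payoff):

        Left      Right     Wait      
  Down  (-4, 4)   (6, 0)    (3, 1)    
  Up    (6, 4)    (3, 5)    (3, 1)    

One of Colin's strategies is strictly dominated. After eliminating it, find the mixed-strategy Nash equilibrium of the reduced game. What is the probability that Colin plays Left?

Colin's strategy Wait is strictly dominated by Left: 4 > 1 and 4 > 1. Eliminate Wait.
For Rosa to be willing to mix, Rosa must be indifferent between Down and Up, which pins down Colin's mix.
  Rosa's payoff from Down: q·(-4) + (1−q)·6 = -10q + 6
  Rosa's payoff from Up: q·6 + (1−q)·3 = 3q + 3
  -10q + 6 = 3q + 3  ⇒  -13q = -3  ⇒  q = 3/13.

q = 3/13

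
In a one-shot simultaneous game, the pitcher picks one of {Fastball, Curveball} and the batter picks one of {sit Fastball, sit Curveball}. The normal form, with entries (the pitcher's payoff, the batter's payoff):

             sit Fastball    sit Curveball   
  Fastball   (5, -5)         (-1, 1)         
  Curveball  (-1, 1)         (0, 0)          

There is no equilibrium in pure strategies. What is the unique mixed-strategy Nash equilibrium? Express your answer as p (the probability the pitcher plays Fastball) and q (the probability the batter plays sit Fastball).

The batter's indifference between sit Fastball and sit Curveball determines the pitcher's mixing probability p:
  the batter's payoff to sit Fastball: p·(-5) + (1−p)·1 = -6p + 1
  the batter's payoff to sit Curveball: p·1 + (1−p)·0 = p
  -6p + 1 = p  ⇒  -7p = -1  ⇒  p = 1/7.
In a mixed equilibrium the pitcher is indifferent between Fastball and Curveball; this condition fixes q.
  the pitcher's payoff to Fastball: q·5 + (1−q)·(-1) = 6q - 1
  the pitcher's payoff to Curveball: q·(-1) + (1−q)·0 = -q
  6q - 1 = -q  ⇒  7q = 1  ⇒  q = 1/7.

p = 1/7, q = 1/7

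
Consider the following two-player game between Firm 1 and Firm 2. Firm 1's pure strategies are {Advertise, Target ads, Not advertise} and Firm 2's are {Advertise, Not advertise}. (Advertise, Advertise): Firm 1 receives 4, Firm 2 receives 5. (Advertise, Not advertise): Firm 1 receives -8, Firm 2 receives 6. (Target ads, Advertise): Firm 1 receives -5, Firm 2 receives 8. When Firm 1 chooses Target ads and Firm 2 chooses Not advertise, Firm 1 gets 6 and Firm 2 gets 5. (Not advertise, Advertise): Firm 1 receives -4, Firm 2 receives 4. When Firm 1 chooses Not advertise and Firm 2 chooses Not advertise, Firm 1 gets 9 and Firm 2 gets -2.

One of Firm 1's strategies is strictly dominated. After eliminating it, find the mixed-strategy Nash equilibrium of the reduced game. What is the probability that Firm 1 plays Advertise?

p = 6/7

Firm 1's strategy Target ads is strictly dominated by Not advertise: -4 > -5 and 9 > 6. Eliminate Target ads.
Firm 2's indifference between Advertise and Not advertise determines Firm 1's mixing probability p:
  Firm 2's payoff to Advertise: p·5 + (1−p)·4 = p + 4
  Firm 2's payoff to Not advertise: p·6 + (1−p)·(-2) = 8p - 2
  p + 4 = 8p - 2  ⇒  -7p = -6  ⇒  p = 6/7.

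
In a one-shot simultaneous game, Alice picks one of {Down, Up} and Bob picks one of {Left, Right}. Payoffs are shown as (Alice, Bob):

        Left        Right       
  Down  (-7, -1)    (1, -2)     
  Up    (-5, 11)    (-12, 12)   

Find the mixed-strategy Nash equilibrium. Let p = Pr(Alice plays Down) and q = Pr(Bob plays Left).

Set Bob's expected payoff from Left equal to that from Right:
  Bob's payoff from Left: p·(-1) + (1−p)·11 = -12p + 11
  Bob's payoff from Right: p·(-2) + (1−p)·12 = -14p + 12
  -12p + 11 = -14p + 12  ⇒  2p = 1  ⇒  p = 1/2.
Bob's mix must leave Alice indifferent between Down and Up.
  Alice's payoff to Down: q·(-7) + (1−q)·1 = -8q + 1
  Alice's payoff to Up: q·(-5) + (1−q)·(-12) = 7q - 12
  -8q + 1 = 7q - 12  ⇒  -15q = -13  ⇒  q = 13/15.

p = 1/2, q = 13/15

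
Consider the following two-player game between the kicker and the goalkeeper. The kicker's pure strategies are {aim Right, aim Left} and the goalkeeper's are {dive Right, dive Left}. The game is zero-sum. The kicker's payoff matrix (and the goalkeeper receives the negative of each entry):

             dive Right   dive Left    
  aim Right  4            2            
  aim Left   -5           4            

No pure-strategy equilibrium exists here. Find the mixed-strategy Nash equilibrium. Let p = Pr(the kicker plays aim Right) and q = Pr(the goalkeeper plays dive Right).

p = 9/11, q = 2/11

For the goalkeeper to be willing to mix, the goalkeeper must be indifferent between dive Right and dive Left, which pins down the kicker's mix.
  the goalkeeper's payoff from dive Right: p·(-4) + (1−p)·5 = -9p + 5
  the goalkeeper's payoff from dive Left: p·(-2) + (1−p)·(-4) = 2p - 4
  -9p + 5 = 2p - 4  ⇒  -11p = -9  ⇒  p = 9/11.
For the kicker to be willing to mix, the kicker must be indifferent between aim Right and aim Left, which pins down the goalkeeper's mix.
  the kicker's payoff from aim Right: q·4 + (1−q)·2 = 2q + 2
  the kicker's payoff from aim Left: q·(-5) + (1−q)·4 = -9q + 4
  2q + 2 = -9q + 4  ⇒  11q = 2  ⇒  q = 2/11.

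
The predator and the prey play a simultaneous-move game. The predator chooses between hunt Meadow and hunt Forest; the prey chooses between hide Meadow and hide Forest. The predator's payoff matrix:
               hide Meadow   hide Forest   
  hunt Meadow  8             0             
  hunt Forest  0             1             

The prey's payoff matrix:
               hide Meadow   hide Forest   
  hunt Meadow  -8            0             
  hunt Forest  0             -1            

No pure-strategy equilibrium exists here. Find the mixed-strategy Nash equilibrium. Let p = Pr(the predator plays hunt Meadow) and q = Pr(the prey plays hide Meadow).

p = 1/9, q = 1/9

For the prey to be willing to mix, the prey must be indifferent between hide Meadow and hide Forest, which pins down the predator's mix.
  the prey's payoff from hide Meadow: p·(-8) + (1−p)·0 = -8p
  the prey's payoff from hide Forest: p·0 + (1−p)·(-1) = p - 1
  -8p = p - 1  ⇒  -9p = -1  ⇒  p = 1/9.
Set the predator's expected payoff from hunt Meadow equal to that from hunt Forest:
  the predator's payoff from hunt Meadow: q·8 + (1−q)·0 = 8q
  the predator's payoff from hunt Forest: q·0 + (1−q)·1 = -q + 1
  8q = -q + 1  ⇒  9q = 1  ⇒  q = 1/9.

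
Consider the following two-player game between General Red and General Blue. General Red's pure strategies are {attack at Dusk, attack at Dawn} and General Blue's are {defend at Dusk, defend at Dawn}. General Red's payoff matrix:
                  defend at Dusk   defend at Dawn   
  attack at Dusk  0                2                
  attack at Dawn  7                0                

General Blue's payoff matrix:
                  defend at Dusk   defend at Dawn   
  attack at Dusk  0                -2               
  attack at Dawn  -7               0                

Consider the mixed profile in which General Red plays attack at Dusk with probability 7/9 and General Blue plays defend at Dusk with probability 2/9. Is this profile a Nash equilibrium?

Check General Blue's indifference given General Red's mix p = 7/9:
  payoff from defend at Dusk = -14/9; payoff from defend at Dawn = -14/9 — equal.
Check General Red's indifference given General Blue's mix q = 2/9:
  payoff from attack at Dusk = 14/9; payoff from attack at Dawn = 14/9 — equal.
Both players are indifferent, so neither can profitably deviate.

Yes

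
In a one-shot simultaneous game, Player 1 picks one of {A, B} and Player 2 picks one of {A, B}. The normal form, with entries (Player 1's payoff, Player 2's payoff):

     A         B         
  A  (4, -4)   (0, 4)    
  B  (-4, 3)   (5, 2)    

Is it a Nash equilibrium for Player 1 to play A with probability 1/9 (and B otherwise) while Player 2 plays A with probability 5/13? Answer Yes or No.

Yes

Check Player 2's indifference given Player 1's mix p = 1/9:
  payoff from A = 20/9; payoff from B = 20/9 — equal.
Check Player 1's indifference given Player 2's mix q = 5/13:
  payoff from A = 20/13; payoff from B = 20/13 — equal.
Both players are indifferent, so neither can profitably deviate.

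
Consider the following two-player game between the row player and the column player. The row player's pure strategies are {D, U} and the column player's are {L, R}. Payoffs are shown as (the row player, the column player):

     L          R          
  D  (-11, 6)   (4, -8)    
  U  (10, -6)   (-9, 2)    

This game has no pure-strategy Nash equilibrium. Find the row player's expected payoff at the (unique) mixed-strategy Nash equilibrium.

-59/34

The row player's indifference between D and U determines the column player's mixing probability q:
  the row player's payoff to D: q·(-11) + (1−q)·4 = -15q + 4
  the row player's payoff to U: q·10 + (1−q)·(-9) = 19q - 9
  -15q + 4 = 19q - 9  ⇒  -34q = -13  ⇒  q = 13/34.
At equilibrium the row player is indifferent across rows, so the row player's payoff equals the payoff from D: (13/34)·(-11) + (21/34)·4 = -59/34.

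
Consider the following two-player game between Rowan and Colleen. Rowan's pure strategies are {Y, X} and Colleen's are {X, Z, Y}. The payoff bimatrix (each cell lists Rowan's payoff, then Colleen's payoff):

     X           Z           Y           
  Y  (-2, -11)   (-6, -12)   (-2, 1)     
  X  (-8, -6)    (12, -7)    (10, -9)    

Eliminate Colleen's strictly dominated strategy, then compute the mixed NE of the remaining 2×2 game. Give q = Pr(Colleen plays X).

Colleen's strategy Z is strictly dominated by X: -11 > -12 and -6 > -7. Eliminate Z.
Rowan's indifference between Y and X determines Colleen's mixing probability q:
  Rowan's expected payoff from Y: q·(-2) + (1−q)·(-2) = -2
  Rowan's expected payoff from X: q·(-8) + (1−q)·10 = -18q + 10
  -2 = -18q + 10  ⇒  18q = 12  ⇒  q = 2/3.

q = 2/3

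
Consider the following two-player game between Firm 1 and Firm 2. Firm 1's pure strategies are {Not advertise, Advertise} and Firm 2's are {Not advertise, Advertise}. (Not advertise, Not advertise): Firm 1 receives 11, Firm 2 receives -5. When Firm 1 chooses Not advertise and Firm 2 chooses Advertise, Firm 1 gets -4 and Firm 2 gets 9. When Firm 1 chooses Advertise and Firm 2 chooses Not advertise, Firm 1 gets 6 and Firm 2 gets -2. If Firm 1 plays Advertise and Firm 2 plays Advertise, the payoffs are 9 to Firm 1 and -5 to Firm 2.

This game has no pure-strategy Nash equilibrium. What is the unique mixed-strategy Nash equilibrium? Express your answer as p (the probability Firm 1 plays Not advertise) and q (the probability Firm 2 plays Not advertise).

p = 3/17, q = 13/18

In a mixed equilibrium Firm 2 is indifferent between Not advertise and Advertise; this condition fixes p.
  Firm 2's payoff from Not advertise: p·(-5) + (1−p)·(-2) = -3p - 2
  Firm 2's payoff from Advertise: p·9 + (1−p)·(-5) = 14p - 5
  -3p - 2 = 14p - 5  ⇒  -17p = -3  ⇒  p = 3/17.
Set Firm 1's expected payoff from Not advertise equal to that from Advertise:
  Firm 1's expected payoff from Not advertise: q·11 + (1−q)·(-4) = 15q - 4
  Firm 1's expected payoff from Advertise: q·6 + (1−q)·9 = -3q + 9
  15q - 4 = -3q + 9  ⇒  18q = 13  ⇒  q = 13/18.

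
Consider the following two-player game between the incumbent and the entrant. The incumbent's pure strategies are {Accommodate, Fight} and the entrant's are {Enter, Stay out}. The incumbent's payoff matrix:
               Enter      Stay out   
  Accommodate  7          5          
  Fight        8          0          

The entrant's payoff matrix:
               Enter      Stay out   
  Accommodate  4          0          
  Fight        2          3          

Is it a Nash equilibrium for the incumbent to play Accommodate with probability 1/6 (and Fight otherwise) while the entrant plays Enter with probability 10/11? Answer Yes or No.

Given the incumbent's mix p = 1/6, the entrant's payoff from Enter is 7/3 but from Stay out is 5/2. The entrant strictly prefers Stay out, so the entrant would not mix.
So the proposed profile is not a Nash equilibrium.

No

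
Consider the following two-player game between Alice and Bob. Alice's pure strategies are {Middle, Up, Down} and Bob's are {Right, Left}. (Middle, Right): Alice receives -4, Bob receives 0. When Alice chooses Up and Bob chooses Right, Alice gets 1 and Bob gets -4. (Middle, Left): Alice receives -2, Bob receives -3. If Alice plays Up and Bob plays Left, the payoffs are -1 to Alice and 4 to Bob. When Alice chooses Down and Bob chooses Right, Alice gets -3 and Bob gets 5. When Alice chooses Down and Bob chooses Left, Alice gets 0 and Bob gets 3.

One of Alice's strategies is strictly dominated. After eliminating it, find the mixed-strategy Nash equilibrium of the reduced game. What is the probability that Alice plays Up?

Alice's strategy Middle is strictly dominated by Down: -3 > -4 and 0 > -2. Eliminate Middle.
Set Bob's expected payoff from Right equal to that from Left:
  Bob's payoff from Right: p·(-4) + (1−p)·5 = -9p + 5
  Bob's payoff from Left: p·4 + (1−p)·3 = p + 3
  -9p + 5 = p + 3  ⇒  -10p = -2  ⇒  p = 1/5.

p = 1/5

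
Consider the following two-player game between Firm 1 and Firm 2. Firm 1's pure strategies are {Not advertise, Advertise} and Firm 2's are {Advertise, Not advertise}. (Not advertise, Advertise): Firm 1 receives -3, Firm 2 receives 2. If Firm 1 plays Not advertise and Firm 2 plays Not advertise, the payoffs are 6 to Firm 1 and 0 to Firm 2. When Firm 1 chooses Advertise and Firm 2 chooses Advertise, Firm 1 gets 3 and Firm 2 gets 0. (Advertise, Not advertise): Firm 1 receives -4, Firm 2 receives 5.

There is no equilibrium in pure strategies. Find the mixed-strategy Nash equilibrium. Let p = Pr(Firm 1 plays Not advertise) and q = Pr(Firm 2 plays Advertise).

p = 5/7, q = 5/8

Firm 2's indifference between Advertise and Not advertise determines Firm 1's mixing probability p:
  Firm 2's expected payoff from Advertise: p·2 + (1−p)·0 = 2p
  Firm 2's expected payoff from Not advertise: p·0 + (1−p)·5 = -5p + 5
  2p = -5p + 5  ⇒  7p = 5  ⇒  p = 5/7.
Firm 1's indifference between Not advertise and Advertise determines Firm 2's mixing probability q:
  Firm 1's payoff to Not advertise: q·(-3) + (1−q)·6 = -9q + 6
  Firm 1's payoff to Advertise: q·3 + (1−q)·(-4) = 7q - 4
  -9q + 6 = 7q - 4  ⇒  -16q = -10  ⇒  q = 5/8.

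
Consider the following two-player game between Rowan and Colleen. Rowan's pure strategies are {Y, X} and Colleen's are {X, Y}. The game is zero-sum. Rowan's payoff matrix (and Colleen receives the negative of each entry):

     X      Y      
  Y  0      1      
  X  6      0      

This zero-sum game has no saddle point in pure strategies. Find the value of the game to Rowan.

Colleen's mix must leave Rowan indifferent between Y and X.
  Rowan's payoff to Y: q·0 + (1−q)·1 = -q + 1
  Rowan's payoff to X: q·6 + (1−q)·0 = 6q
  -q + 1 = 6q  ⇒  -7q = -1  ⇒  q = 1/7.
The value is Rowan's expected payoff against this mix (using Y): (1/7)·0 + (6/7)·1 = 6/7.

v = 6/7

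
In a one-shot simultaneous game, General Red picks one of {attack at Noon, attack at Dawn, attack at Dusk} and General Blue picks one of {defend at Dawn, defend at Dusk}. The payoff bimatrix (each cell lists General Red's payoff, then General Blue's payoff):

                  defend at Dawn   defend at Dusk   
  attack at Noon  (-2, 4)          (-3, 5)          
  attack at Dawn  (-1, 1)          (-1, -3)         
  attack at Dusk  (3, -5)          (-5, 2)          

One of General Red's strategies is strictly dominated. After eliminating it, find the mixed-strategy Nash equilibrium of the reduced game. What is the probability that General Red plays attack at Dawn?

p = 7/11

General Red's strategy attack at Noon is strictly dominated by attack at Dawn: -1 > -2 and -1 > -3. Eliminate attack at Noon.
Set General Blue's expected payoff from defend at Dawn equal to that from defend at Dusk:
  General Blue's expected payoff from defend at Dawn: p·1 + (1−p)·(-5) = 6p - 5
  General Blue's expected payoff from defend at Dusk: p·(-3) + (1−p)·2 = -5p + 2
  6p - 5 = -5p + 2  ⇒  11p = 7  ⇒  p = 7/11.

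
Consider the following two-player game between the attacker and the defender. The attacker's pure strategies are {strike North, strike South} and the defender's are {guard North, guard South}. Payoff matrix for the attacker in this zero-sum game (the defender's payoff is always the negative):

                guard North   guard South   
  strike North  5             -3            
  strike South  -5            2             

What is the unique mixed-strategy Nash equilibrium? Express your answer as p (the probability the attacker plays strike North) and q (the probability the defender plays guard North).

p = 7/15, q = 1/3

In a mixed equilibrium the defender is indifferent between guard North and guard South; this condition fixes p.
  the defender's payoff to guard North: p·(-5) + (1−p)·5 = -10p + 5
  the defender's payoff to guard South: p·3 + (1−p)·(-2) = 5p - 2
  -10p + 5 = 5p - 2  ⇒  -15p = -7  ⇒  p = 7/15.
For the attacker to be willing to mix, the attacker must be indifferent between strike North and strike South, which pins down the defender's mix.
  the attacker's payoff from strike North: q·5 + (1−q)·(-3) = 8q - 3
  the attacker's payoff from strike South: q·(-5) + (1−q)·2 = -7q + 2
  8q - 3 = -7q + 2  ⇒  15q = 5  ⇒  q = 1/3.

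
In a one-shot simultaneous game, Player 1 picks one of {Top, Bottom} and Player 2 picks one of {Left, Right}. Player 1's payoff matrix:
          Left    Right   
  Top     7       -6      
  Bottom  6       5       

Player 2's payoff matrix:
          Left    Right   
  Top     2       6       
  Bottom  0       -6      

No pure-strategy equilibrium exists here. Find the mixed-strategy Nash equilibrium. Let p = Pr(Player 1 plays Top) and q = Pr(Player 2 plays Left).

p = 3/5, q = 11/12

In a mixed equilibrium Player 2 is indifferent between Left and Right; this condition fixes p.
  Player 2's payoff from Left: p·2 + (1−p)·0 = 2p
  Player 2's payoff from Right: p·6 + (1−p)·(-6) = 12p - 6
  2p = 12p - 6  ⇒  -10p = -6  ⇒  p = 3/5.
Player 2's mix must leave Player 1 indifferent between Top and Bottom.
  Player 1's expected payoff from Top: q·7 + (1−q)·(-6) = 13q - 6
  Player 1's expected payoff from Bottom: q·6 + (1−q)·5 = q + 5
  13q - 6 = q + 5  ⇒  12q = 11  ⇒  q = 11/12.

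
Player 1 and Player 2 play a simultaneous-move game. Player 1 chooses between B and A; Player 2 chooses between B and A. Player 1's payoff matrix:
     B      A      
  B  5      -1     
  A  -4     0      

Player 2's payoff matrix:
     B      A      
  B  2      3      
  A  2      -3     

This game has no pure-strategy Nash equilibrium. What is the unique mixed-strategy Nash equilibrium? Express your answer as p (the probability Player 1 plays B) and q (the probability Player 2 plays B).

Player 1's mix must leave Player 2 indifferent between B and A.
  Player 2's payoff to B: p·2 + (1−p)·2 = 2
  Player 2's payoff to A: p·3 + (1−p)·(-3) = 6p - 3
  2 = 6p - 3  ⇒  -6p = -5  ⇒  p = 5/6.
Player 2's mix must leave Player 1 indifferent between B and A.
  Player 1's payoff from B: q·5 + (1−q)·(-1) = 6q - 1
  Player 1's payoff from A: q·(-4) + (1−q)·0 = -4q
  6q - 1 = -4q  ⇒  10q = 1  ⇒  q = 1/10.

p = 5/6, q = 1/10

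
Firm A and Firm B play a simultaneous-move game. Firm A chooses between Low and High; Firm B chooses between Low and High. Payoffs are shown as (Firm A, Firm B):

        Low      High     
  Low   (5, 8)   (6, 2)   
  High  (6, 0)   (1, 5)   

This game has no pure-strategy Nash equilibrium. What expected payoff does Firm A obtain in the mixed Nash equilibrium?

31/6

In a mixed equilibrium Firm A is indifferent between Low and High; this condition fixes q.
  Firm A's payoff from Low: q·5 + (1−q)·6 = -q + 6
  Firm A's payoff from High: q·6 + (1−q)·1 = 5q + 1
  -q + 6 = 5q + 1  ⇒  -6q = -5  ⇒  q = 5/6.
At equilibrium Firm A is indifferent across rows, so Firm A's payoff equals the payoff from Low: (5/6)·5 + (1/6)·6 = 31/6.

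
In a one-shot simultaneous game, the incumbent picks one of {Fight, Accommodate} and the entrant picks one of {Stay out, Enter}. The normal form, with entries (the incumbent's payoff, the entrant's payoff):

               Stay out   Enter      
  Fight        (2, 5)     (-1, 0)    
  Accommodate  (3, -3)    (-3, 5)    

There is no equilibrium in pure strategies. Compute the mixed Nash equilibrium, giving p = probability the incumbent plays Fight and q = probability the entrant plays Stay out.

For the entrant to be willing to mix, the entrant must be indifferent between Stay out and Enter, which pins down the incumbent's mix.
  the entrant's payoff to Stay out: p·5 + (1−p)·(-3) = 8p - 3
  the entrant's payoff to Enter: p·0 + (1−p)·5 = -5p + 5
  8p - 3 = -5p + 5  ⇒  13p = 8  ⇒  p = 8/13.
The entrant's mix must leave the incumbent indifferent between Fight and Accommodate.
  the incumbent's expected payoff from Fight: q·2 + (1−q)·(-1) = 3q - 1
  the incumbent's expected payoff from Accommodate: q·3 + (1−q)·(-3) = 6q - 3
  3q - 1 = 6q - 3  ⇒  -3q = -2  ⇒  q = 2/3.

p = 8/13, q = 2/3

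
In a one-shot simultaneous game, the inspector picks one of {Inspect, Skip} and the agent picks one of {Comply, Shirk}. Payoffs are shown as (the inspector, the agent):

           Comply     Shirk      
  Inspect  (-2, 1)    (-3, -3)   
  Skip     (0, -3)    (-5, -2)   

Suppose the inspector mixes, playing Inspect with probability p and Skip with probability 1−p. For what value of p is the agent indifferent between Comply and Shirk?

In a mixed equilibrium the agent is indifferent between Comply and Shirk; this condition fixes p.
  the agent's expected payoff from Comply: p·1 + (1−p)·(-3) = 4p - 3
  the agent's expected payoff from Shirk: p·(-3) + (1−p)·(-2) = -p - 2
  4p - 3 = -p - 2  ⇒  5p = 1  ⇒  p = 1/5.

p = 1/5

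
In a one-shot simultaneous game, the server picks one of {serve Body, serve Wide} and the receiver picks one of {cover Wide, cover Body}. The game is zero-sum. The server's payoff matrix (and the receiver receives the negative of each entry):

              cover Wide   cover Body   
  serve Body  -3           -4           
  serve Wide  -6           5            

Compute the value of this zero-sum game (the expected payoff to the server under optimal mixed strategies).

The server's indifference between serve Body and serve Wide determines the receiver's mixing probability q:
  the server's expected payoff from serve Body: q·(-3) + (1−q)·(-4) = q - 4
  the server's expected payoff from serve Wide: q·(-6) + (1−q)·5 = -11q + 5
  q - 4 = -11q + 5  ⇒  12q = 9  ⇒  q = 3/4.
The value is the server's expected payoff against this mix (using serve Body): (3/4)·(-3) + (1/4)·(-4) = -13/4.

v = -13/4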